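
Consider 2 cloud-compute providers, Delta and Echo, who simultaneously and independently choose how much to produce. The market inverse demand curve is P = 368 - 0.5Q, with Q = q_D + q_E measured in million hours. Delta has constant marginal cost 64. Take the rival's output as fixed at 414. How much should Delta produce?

97

With the rival's output fixed at 414, Delta's profit is π_D = (368 - (1/2)·414 - (1/2)q_D)q_D - (64q_D) = (161 - (1/2)q_D)q_D - (64q_D).
∂π_D/∂q_D = 97 - q_D = 0, so q_D = 97.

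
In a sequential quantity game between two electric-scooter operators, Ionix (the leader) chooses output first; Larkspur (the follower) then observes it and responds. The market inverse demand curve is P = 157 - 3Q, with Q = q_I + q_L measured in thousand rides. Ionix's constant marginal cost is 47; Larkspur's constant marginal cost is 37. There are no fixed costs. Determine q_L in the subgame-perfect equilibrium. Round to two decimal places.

Solve by backward induction. Given q_I, the follower Larkspur maximises π_L = (157 - 3q_I - 3q_L)q_L - 37q_L.
Follower FOC: 120 - 3q_I - 6q_L = 0, so q_L(q_I) = (120 - 3q_I)/6.
Ionix substitutes q_L(q_I) into its own profit: π_I = q_I(157 - 3q_I - (120 - 3q_I)/2) - 47q_I = (97 - (3/2)q_I)q_I - 47q_I.
Leader FOC: 50 - 3q_I = 0, so q_I = 50/3.
Then q_L = (120 - 3·(50/3))/6 = 35/3.

11.67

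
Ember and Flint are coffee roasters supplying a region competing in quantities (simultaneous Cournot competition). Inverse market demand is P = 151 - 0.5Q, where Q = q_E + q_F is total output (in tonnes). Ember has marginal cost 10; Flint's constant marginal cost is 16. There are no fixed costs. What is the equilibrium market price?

Ember's profit: π_E = (151 - 0.5Q)q_E - (10q_E). Setting ∂π_E/∂q_E = 0: 141 - q_E - (1/2)(q_F) = 0.
Flint's first-order condition: 135 - q_F - (1/2)(q_E) = 0.
So q_E = (141 - (1/2)q_F) and q_F = (135 - (1/2)q_E).
Solving the pair: q_E = 98, q_F = 86.
Total output Q = 184, so price P = 151 - (1/2)·184 = 59.

59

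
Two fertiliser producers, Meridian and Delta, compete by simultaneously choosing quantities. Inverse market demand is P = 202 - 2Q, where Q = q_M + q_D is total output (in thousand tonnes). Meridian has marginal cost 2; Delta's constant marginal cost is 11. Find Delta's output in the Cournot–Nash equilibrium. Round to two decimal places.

Meridian's profit: π_M = (202 - 2Q)q_M - (2q_M). Setting ∂π_M/∂q_M = 0: 200 - 4q_M - 2(q_D) = 0.
Delta's profit: π_D = (202 - 2Q)q_D - (11q_D). Setting ∂π_D/∂q_D = 0: 191 - 4q_D - 2(q_M) = 0.
So q_M = (200 - 2q_D)/4 and q_D = (191 - 2q_M)/4.
Substituting one into the other gives q_M = 209/6 and q_D = 91/3.

30.33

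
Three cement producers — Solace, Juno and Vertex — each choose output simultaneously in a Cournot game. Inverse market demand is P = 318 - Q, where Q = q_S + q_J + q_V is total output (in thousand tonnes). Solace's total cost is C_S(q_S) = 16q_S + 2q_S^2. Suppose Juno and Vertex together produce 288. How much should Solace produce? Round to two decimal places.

With rivals' combined output fixed at 288, Solace's profit is π_S = (318 - 288 - q_S)q_S - (16q_S + 2q_S²) = (30 - q_S)q_S - (16q_S + 2q_S²).
∂π_S/∂q_S = 14 - 6q_S = 0, so q_S = 7/3.

2.33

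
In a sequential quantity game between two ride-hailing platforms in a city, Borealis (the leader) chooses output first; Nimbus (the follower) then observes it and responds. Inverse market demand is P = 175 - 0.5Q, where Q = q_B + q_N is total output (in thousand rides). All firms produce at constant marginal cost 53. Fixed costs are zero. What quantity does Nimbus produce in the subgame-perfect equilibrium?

61

Solve by backward induction. Given q_B, the follower Nimbus maximises π_N = (175 - (1/2)q_B - (1/2)q_N)q_N - 53q_N.
∂π_N/∂q_N = 122 - (1/2)q_B - q_N = 0 gives the reaction function q_N = (122 - (1/2)q_B).
Borealis substitutes q_N(q_B) into its own profit: π_B = q_B(175 - (1/2)q_B - (122 - (1/2)q_B)/2) - 53q_B = (114 - (1/4)q_B)q_B - 53q_B.
The leader's first-order condition 61 - (1/2)q_B = 0 yields q_B = 122.
Then q_N = (122 - (1/2)·122) = 61.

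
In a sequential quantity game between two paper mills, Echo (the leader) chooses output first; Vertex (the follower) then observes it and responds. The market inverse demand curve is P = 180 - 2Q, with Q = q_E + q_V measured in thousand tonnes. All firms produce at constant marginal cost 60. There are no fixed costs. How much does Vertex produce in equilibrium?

Solve by backward induction. Given q_E, the follower Vertex maximises π_V = (180 - 2q_E - 2q_V)q_V - 60q_V.
∂π_V/∂q_V = 120 - 2q_E - 4q_V = 0 gives the reaction function q_V = (120 - 2q_E)/4.
The leader anticipates this reaction. Substituting into P = 180 - 2Q gives P = 120 - q_E, so π_E = (120 - q_E)q_E - 60q_E.
Leader FOC: 60 - 2q_E = 0, so q_E = 30.
Then q_V = (120 - 2·30)/4 = 15.

15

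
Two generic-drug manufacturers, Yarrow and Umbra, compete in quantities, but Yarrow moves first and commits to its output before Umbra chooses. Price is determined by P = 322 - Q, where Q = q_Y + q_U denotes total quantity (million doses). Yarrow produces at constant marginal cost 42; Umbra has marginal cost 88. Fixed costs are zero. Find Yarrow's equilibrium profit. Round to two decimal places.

13284.50

The follower Umbra best-responds to any q_Y: π_U = (322 - Q)q_U - 88q_U.
Setting the follower's marginal profit to zero, 234 - q_Y - 2q_U = 0, i.e. q_U = (234 - q_Y)/2.
Yarrow substitutes q_U(q_Y) into its own profit: π_Y = q_Y(322 - q_Y - (234 - q_Y)/2) - 42q_Y = (205 - (1/2)q_Y)q_Y - 42q_Y.
Leader FOC: 163 - q_Y = 0, so q_Y = 163.
Then q_U = (234 - 163)/2 = 71/2.
Price P = 322 - 397/2 = 247/2.
Yarrow's profit: (247/2 - 42)·163 = 13284.5000.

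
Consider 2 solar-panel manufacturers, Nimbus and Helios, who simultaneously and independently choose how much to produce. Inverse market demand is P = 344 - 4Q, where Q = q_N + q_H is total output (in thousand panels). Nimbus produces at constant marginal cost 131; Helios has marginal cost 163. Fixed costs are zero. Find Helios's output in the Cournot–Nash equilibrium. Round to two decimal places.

Nimbus's profit: π_N = (344 - 4Q)q_N - (131q_N). Setting ∂π_N/∂q_N = 0: 213 - 8q_N - 4(q_H) = 0.
Helios's profit: π_H = (344 - 4Q)q_H - (163q_H). Setting ∂π_H/∂q_H = 0: 181 - 8q_H - 4(q_N) = 0.
Rearranging gives the reaction functions q_N = (213 - 4q_H)/8 and q_H = (181 - 4q_N)/8.
Substituting one into the other gives q_N = 245/12 and q_H = 149/12.

12.42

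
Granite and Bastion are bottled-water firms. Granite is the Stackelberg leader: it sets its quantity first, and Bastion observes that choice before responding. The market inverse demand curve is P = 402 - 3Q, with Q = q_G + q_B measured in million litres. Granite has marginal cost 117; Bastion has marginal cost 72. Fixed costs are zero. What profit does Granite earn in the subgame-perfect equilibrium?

Solve by backward induction. Given q_G, the follower Bastion maximises π_B = (402 - 3q_G - 3q_B)q_B - 72q_B.
Follower FOC: 330 - 3q_G - 6q_B = 0, so q_B(q_G) = (330 - 3q_G)/6.
Granite substitutes q_B(q_G) into its own profit: π_G = q_G(402 - 3q_G - (330 - 3q_G)/2) - 117q_G = (237 - (3/2)q_G)q_G - 117q_G.
Leader FOC: 120 - 3q_G = 0, so q_G = 40.
Then q_B = (330 - 3·40)/6 = 35.
Price P = 402 - 3·75 = 177.
Granite's profit: (177 - 117)·40 = 2400.

2400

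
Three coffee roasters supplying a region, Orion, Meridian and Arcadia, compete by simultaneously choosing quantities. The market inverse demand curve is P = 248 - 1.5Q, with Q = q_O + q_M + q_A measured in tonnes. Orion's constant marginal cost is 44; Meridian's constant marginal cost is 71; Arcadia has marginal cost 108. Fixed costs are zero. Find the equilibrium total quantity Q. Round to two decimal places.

86.83

Orion's profit: π_O = (248 - 1.5Q)q_O - (44q_O). Setting ∂π_O/∂q_O = 0: 204 - 3q_O - (3/2)(q_M + q_A) = 0.
Meridian's first-order condition: 177 - 3q_M - (3/2)(q_O + q_A) = 0.
Arcadia's first-order condition: 140 - 3q_A - (3/2)(q_O + q_M) = 0.
Summing all 3 equations gives 521 − 6Q = 0, hence Q = 521/6.
Back-substituting: q_O = (204 − 521/4)/(3/2) = 295/6, q_M = (177 − 521/4)/(3/2) = 187/6, q_A = (140 − 521/4)/(3/2) = 13/2.
Total output Q = 295/6 + 187/6 + 13/2 = 521/6.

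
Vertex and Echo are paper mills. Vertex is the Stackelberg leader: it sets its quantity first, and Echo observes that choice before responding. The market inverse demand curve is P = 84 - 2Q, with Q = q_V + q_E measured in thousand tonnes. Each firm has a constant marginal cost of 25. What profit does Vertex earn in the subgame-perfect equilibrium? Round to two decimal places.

217.56

The follower Echo best-responds to any q_V: π_E = (84 - 2Q)q_E - 25q_E.
∂π_E/∂q_E = 59 - 2q_V - 4q_E = 0 gives the reaction function q_E = (59 - 2q_V)/4.
Vertex substitutes q_E(q_V) into its own profit: π_V = q_V(84 - 2q_V - (59 - 2q_V)/2) - 25q_V = (109/2 - q_V)q_V - 25q_V.
Leader FOC: 59/2 - 2q_V = 0, so q_V = 59/4.
Then q_E = (59 - 2·(59/4))/4 = 59/8.
Price P = 84 - 2·(177/8) = 159/4.
Vertex's profit: (159/4 - 25)·(59/4) = 217.5625.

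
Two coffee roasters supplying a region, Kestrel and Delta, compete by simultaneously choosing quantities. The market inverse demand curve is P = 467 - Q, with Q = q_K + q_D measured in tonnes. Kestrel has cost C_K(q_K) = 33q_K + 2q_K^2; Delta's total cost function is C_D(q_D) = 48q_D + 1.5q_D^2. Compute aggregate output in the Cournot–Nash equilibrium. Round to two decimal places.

132.10

Kestrel's profit: π_K = (467 - Q)q_K - (33q_K + 2q_K²). Setting ∂π_K/∂q_K = 0: 434 - 6q_K - (q_D) = 0.
Delta's profit: π_D = (467 - Q)q_D - (48q_D + (3/2)q_D²). Setting ∂π_D/∂q_D = 0: 419 - 5q_D - (q_K) = 0.
So q_K = (434 - q_D)/6 and q_D = (419 - q_K)/5.
Solving the pair: q_K = 1751/29, q_D = 71.7241.
Total output Q = 1751/29 + 71.7241 = 132.1034.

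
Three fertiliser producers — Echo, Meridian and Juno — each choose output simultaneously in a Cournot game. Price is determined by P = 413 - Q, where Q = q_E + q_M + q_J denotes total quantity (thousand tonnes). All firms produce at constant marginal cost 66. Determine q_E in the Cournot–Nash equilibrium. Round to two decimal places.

A representative firm's profit is π_i = q_i(413 - Q) - 66q_i.
First-order condition (treating rivals' output as given): 347 - 2q_i - Σ_{j≠i} q_j = 0.
By symmetry each firm produces the same amount; substituting Σ_{j≠i} q_j = 2q_i yields q_i = 347/4.

86.75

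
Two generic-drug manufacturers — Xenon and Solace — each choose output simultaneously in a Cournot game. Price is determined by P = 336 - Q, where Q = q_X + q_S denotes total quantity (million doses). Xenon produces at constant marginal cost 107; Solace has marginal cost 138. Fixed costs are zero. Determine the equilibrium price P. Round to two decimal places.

Xenon's profit: π_X = (336 - Q)q_X - (107q_X). Setting ∂π_X/∂q_X = 0: 229 - 2q_X - (q_S) = 0.
Solace's first-order condition: 198 - 2q_S - (q_X) = 0.
Best responses: q_X = (229 - q_S)/2, q_S = (198 - q_X)/2.
Solving the pair: q_X = 260/3, q_S = 167/3.
Total output Q = 427/3, so price P = 336 - 427/3 = 581/3.

193.67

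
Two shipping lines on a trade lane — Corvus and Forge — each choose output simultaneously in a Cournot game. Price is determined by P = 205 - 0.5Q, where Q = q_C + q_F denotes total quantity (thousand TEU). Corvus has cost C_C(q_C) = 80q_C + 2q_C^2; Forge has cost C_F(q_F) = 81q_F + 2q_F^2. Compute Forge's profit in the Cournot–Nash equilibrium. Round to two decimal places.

Corvus's profit: π_C = (205 - 0.5Q)q_C - (80q_C + 2q_C²). Setting ∂π_C/∂q_C = 0: 125 - 5q_C - (1/2)(q_F) = 0.
Forge's first-order condition: 124 - 5q_F - (1/2)(q_C) = 0.
Best responses: q_C = (125 - (1/2)q_F)/5, q_F = (124 - (1/2)q_C)/5.
Substituting one into the other gives q_C = 22.7475 and q_F = 22.5253.
Price P = 205 - (1/2)·(498/11) = 182.3636.
Forge's profit: 182.3636·22.5253 - 81·22.5253 - 2·22.5253² = 1268.4675.

1268.47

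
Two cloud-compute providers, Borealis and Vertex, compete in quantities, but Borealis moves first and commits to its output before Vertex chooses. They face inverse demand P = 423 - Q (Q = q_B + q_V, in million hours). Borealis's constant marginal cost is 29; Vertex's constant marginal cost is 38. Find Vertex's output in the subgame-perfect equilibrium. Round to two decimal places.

91.75

The follower Vertex best-responds to any q_B: π_V = (423 - Q)q_V - 38q_V.
∂π_V/∂q_V = 385 - q_B - 2q_V = 0 gives the reaction function q_V = (385 - q_B)/2.
The leader anticipates this reaction. Substituting into P = 423 - Q gives P = 461/2 - (1/2)q_B, so π_B = (461/2 - (1/2)q_B)q_B - 29q_B.
The leader's first-order condition 403/2 - q_B = 0 yields q_B = 403/2.
Then q_V = (385 - 403/2)/2 = 367/4.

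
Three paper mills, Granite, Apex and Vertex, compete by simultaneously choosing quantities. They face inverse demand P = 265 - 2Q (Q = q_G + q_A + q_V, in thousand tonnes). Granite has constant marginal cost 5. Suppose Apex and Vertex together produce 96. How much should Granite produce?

17

With rivals' combined output fixed at 96, Granite's profit is π_G = (265 - 2·96 - 2q_G)q_G - (5q_G) = (73 - 2q_G)q_G - (5q_G).
∂π_G/∂q_G = 68 - 4q_G = 0, so q_G = 17.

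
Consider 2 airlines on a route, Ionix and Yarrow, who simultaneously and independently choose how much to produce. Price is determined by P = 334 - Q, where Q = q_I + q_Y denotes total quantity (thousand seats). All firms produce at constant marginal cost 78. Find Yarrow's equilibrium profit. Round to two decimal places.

7281.78

A representative firm's profit is π_i = q_i(334 - Q) - 78q_i.
First-order condition (treating rivals' output as given): 256 - 2q_i - q_j = 0.
With identical firms every q_j equals q_i, so q_j = q_i and 256 = 3q_i, giving q_i = 256/3.
Price P = 334 - 512/3 = 490/3.
Yarrow's profit: (490/3 - 78)·(256/3) = 7281.7778.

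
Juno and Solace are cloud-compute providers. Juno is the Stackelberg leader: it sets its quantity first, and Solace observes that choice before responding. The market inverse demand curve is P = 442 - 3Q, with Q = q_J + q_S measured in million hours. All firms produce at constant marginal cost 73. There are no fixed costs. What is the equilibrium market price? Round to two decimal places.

165.25

The follower Solace best-responds to any q_J: π_S = (442 - 3Q)q_S - 73q_S.
Setting the follower's marginal profit to zero, 369 - 3q_J - 6q_S = 0, i.e. q_S = (369 - 3q_J)/6.
Juno substitutes q_S(q_J) into its own profit: π_J = q_J(442 - 3q_J - (369 - 3q_J)/2) - 73q_J = (515/2 - (3/2)q_J)q_J - 73q_J.
Maximising: ∂π_J/∂q_J = 369/2 - 3q_J = 0, giving q_J = 123/2.
Then q_S = (369 - 3·(123/2))/6 = 123/4.
Total output Q = 369/4, so price P = 442 - 3·(369/4) = 661/4.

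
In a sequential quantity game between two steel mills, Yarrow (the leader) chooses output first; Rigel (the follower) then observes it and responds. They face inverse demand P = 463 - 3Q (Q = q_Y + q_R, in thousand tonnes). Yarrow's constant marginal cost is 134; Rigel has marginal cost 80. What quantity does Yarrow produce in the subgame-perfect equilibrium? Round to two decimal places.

45.83

The follower Rigel best-responds to any q_Y: π_R = (463 - 3Q)q_R - 80q_R.
Follower FOC: 383 - 3q_Y - 6q_R = 0, so q_R(q_Y) = (383 - 3q_Y)/6.
Yarrow substitutes q_R(q_Y) into its own profit: π_Y = q_Y(463 - 3q_Y - (383 - 3q_Y)/2) - 134q_Y = (543/2 - (3/2)q_Y)q_Y - 134q_Y.
Leader FOC: 275/2 - 3q_Y = 0, so q_Y = 275/6.
Then q_R = (383 - 3·(275/6))/6 = 491/12.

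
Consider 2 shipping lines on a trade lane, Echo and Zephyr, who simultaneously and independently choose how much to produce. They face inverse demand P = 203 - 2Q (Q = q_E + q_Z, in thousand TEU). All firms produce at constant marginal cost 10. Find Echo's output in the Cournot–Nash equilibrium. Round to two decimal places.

A representative firm's profit is π_i = q_i(203 - 2Q) - 10q_i.
First-order condition (treating rivals' output as given): 193 - 4q_i - 2q_j = 0.
By symmetry each firm produces the same amount; substituting q_j = q_i yields q_i = 193/6.

32.17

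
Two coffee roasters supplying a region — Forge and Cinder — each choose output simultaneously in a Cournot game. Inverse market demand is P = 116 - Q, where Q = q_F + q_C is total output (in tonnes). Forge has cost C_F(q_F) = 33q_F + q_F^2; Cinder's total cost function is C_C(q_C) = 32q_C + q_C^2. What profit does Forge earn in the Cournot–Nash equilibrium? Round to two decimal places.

Forge's profit: π_F = (116 - Q)q_F - (33q_F + q_F²). Setting ∂π_F/∂q_F = 0: 83 - 4q_F - (q_C) = 0.
Cinder's profit: π_C = (116 - Q)q_C - (32q_C + q_C²). Setting ∂π_C/∂q_C = 0: 84 - 4q_C - (q_F) = 0.
Best responses: q_F = (83 - q_C)/4, q_C = (84 - q_F)/4.
Solving the pair: q_F = 248/15, q_C = 253/15.
Price P = 116 - 167/5 = 413/5.
Forge's profit: (413/5)·(248/15) - 33·(248/15) - (248/15)² = 546.7022.

546.70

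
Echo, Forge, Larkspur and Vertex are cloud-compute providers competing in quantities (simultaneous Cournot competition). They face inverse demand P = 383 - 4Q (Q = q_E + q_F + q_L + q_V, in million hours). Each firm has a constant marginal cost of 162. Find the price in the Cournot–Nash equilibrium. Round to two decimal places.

Each firm earns π_i = (383 - 4Q)q_i - 162q_i.
Setting ∂π_i/∂q_i = 0 with rivals' quantities fixed: 221 - 8q_i - 4·Σ_{j≠i} q_j = 0.
By symmetry each firm produces the same amount; substituting Σ_{j≠i} q_j = 3q_i yields q_i = 221/20.
Total output Q = 221/5, so price P = 383 - 4·(221/5) = 1031/5.

206.20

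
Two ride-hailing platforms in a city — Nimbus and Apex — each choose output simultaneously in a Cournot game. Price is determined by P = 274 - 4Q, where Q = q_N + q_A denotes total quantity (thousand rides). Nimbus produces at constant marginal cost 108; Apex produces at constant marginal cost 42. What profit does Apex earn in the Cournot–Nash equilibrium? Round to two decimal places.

2466.78

Nimbus's profit: π_N = (274 - 4Q)q_N - (108q_N). Setting ∂π_N/∂q_N = 0: 166 - 8q_N - 4(q_A) = 0.
Apex's profit: π_A = (274 - 4Q)q_A - (42q_A). Setting ∂π_A/∂q_A = 0: 232 - 8q_A - 4(q_N) = 0.
Rearranging gives the reaction functions q_N = (166 - 4q_A)/8 and q_A = (232 - 4q_N)/8.
Solving the pair: q_N = 25/3, q_A = 149/6.
Price P = 274 - 4·(199/6) = 424/3.
Apex's profit: (424/3 - 42)·(149/6) = 2466.7778.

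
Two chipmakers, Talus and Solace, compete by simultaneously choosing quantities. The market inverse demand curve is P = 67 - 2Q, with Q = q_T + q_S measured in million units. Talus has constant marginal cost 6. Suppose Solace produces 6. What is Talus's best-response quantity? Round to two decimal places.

With the rival's output fixed at 6, Talus's profit is π_T = (67 - 2·6 - 2q_T)q_T - (6q_T) = (55 - 2q_T)q_T - (6q_T).
∂π_T/∂q_T = 49 - 4q_T = 0, so q_T = 49/4.

12.25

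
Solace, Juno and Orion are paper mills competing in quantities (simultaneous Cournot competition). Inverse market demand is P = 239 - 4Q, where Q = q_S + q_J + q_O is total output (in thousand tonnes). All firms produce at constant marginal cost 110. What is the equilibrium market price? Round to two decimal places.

Each firm earns π_i = (239 - 4Q)q_i - 110q_i.
First-order condition (treating rivals' output as given): 129 - 8q_i - 4·Σ_{j≠i} q_j = 0.
With identical firms every q_j equals q_i, so Σ_{j≠i} q_j = 2q_i and 129 = 16q_i, giving q_i = 129/16.
Total output Q = 387/16, so price P = 239 - 4·(387/16) = 569/4.

142.25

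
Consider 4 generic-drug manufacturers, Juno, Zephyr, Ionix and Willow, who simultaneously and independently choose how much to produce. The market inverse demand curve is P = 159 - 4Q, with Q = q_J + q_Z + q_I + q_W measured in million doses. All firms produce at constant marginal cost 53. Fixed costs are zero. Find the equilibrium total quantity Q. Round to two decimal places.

A representative firm's profit is π_i = q_i(159 - 4Q) - 53q_i.
Setting ∂π_i/∂q_i = 0 with rivals' quantities fixed: 106 - 8q_i - 4·Σ_{j≠i} q_j = 0.
With identical firms every q_j equals q_i, so Σ_{j≠i} q_j = 3q_i and 106 = 20q_i, giving q_i = 53/10.
Total output Q = 53/10 + 53/10 + 53/10 + 53/10 = 106/5.

21.20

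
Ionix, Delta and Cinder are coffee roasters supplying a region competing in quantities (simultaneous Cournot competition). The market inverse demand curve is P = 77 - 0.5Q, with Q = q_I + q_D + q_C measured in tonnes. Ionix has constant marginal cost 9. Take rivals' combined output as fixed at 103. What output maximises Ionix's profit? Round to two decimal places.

16.50

With rivals' combined output fixed at 103, Ionix's profit is π_I = (77 - (1/2)·103 - (1/2)q_I)q_I - (9q_I) = (51/2 - (1/2)q_I)q_I - (9q_I).
∂π_I/∂q_I = 33/2 - q_I = 0, so q_I = 33/2.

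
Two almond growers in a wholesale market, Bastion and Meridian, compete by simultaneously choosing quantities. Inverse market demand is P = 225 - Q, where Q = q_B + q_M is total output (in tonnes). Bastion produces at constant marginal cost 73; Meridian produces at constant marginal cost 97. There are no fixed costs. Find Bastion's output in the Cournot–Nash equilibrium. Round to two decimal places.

Bastion's profit: π_B = (225 - Q)q_B - (73q_B). Setting ∂π_B/∂q_B = 0: 152 - 2q_B - (q_M) = 0.
Meridian's profit: π_M = (225 - Q)q_M - (97q_M). Setting ∂π_M/∂q_M = 0: 128 - 2q_M - (q_B) = 0.
So q_B = (152 - q_M)/2 and q_M = (128 - q_B)/2.
Substituting one into the other gives q_B = 176/3 and q_M = 104/3.

58.67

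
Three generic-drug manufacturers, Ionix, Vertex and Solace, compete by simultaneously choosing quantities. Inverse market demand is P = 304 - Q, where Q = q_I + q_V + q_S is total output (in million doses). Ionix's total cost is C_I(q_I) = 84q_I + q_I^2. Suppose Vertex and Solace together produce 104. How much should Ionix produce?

29

With rivals' combined output fixed at 104, Ionix's profit is π_I = (304 - 104 - q_I)q_I - (84q_I + q_I²) = (200 - q_I)q_I - (84q_I + q_I²).
∂π_I/∂q_I = 116 - 4q_I = 0, so q_I = 29.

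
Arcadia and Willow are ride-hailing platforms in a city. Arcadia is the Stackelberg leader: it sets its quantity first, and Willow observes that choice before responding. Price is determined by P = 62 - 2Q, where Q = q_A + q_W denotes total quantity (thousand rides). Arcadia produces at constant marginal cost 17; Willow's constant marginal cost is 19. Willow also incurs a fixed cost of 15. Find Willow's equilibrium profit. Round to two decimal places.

32.53

Solve by backward induction. Given q_A, the follower Willow maximises π_W = (62 - 2q_A - 2q_W)q_W - 19q_W.
∂π_W/∂q_W = 43 - 2q_A - 4q_W = 0 gives the reaction function q_W = (43 - 2q_A)/4.
Arcadia substitutes q_W(q_A) into its own profit: π_A = q_A(62 - 2q_A - (43 - 2q_A)/2) - 17q_A = (81/2 - q_A)q_A - 17q_A.
The leader's first-order condition 47/2 - 2q_A = 0 yields q_A = 47/4.
Then q_W = (43 - 2·(47/4))/4 = 39/8.
Price P = 62 - 2·(133/8) = 115/4.
Willow's profit: (115/4 - 19)·(39/8) - 15 = 1041/32.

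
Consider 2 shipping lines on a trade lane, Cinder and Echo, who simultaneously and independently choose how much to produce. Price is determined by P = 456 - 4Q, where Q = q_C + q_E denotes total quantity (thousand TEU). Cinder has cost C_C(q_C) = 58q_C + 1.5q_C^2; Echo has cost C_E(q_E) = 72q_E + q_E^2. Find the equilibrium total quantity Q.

54

Cinder's profit: π_C = (456 - 4Q)q_C - (58q_C + (3/2)q_C²). Setting ∂π_C/∂q_C = 0: 398 - 11q_C - 4(q_E) = 0.
Echo's profit: π_E = (456 - 4Q)q_E - (72q_E + q_E²). Setting ∂π_E/∂q_E = 0: 384 - 10q_E - 4(q_C) = 0.
So q_C = (398 - 4q_E)/11 and q_E = (384 - 4q_C)/10.
Solving the pair: q_C = 26, q_E = 28.
Total output Q = 26 + 28 = 54.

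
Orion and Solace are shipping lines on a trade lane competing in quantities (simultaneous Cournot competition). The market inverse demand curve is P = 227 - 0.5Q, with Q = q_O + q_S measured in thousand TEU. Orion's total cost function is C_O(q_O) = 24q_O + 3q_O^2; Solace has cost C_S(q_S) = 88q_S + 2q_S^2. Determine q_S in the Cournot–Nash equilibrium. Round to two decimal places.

25.08

Orion's profit: π_O = (227 - 0.5Q)q_O - (24q_O + 3q_O²). Setting ∂π_O/∂q_O = 0: 203 - 7q_O - (1/2)(q_S) = 0.
Solace's first-order condition: 139 - 5q_S - (1/2)(q_O) = 0.
So q_O = (203 - (1/2)q_S)/7 and q_S = (139 - (1/2)q_O)/5.
Substituting one into the other gives q_O = 27.2086 and q_S = 25.0791.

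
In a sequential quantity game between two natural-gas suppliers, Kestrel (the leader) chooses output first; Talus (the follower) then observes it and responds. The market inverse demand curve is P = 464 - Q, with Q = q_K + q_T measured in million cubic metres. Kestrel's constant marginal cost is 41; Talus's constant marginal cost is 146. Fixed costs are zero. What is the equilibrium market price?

The follower Talus best-responds to any q_K: π_T = (464 - Q)q_T - 146q_T.
Follower FOC: 318 - q_K - 2q_T = 0, so q_T(q_K) = (318 - q_K)/2.
The leader anticipates this reaction. Substituting into P = 464 - Q gives P = 305 - (1/2)q_K, so π_K = (305 - (1/2)q_K)q_K - 41q_K.
Leader FOC: 264 - q_K = 0, so q_K = 264.
Then q_T = (318 - 264)/2 = 27.
Total output Q = 291, so price P = 464 - 291 = 173.

173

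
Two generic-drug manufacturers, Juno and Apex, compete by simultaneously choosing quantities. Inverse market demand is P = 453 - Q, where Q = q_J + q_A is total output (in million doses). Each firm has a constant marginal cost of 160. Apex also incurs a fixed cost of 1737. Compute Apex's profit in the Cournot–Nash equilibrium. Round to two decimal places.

7801.78

Each firm earns π_i = (453 - Q)q_i - 160q_i.
Setting ∂π_i/∂q_i = 0 with rivals' quantities fixed: 293 - 2q_i - q_j = 0.
With identical firms every q_j equals q_i, so q_j = q_i and 293 = 3q_i, giving q_i = 293/3.
Price P = 453 - 586/3 = 773/3.
Apex's profit: (773/3 - 160)·(293/3) - 1737 = 7801.7778.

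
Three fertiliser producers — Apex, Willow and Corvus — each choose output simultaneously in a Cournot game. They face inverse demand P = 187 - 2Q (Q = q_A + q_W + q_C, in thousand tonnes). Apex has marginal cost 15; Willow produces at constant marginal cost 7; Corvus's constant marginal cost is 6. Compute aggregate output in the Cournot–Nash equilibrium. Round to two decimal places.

66.63

Apex's profit: π_A = (187 - 2Q)q_A - (15q_A). Setting ∂π_A/∂q_A = 0: 172 - 4q_A - 2(q_W + q_C) = 0.
Willow's first-order condition: 180 - 4q_W - 2(q_A + q_C) = 0.
Corvus's profit: π_C = (187 - 2Q)q_C - (6q_C). Setting ∂π_C/∂q_C = 0: 181 - 4q_C - 2(q_A + q_W) = 0.
Summing all 3 equations gives 533 − 8Q = 0, hence Q = 533/8.
Back-substituting: q_A = (172 − 533/4)/2 = 155/8, q_W = (180 − 533/4)/2 = 187/8, q_C = (181 − 533/4)/2 = 191/8.
Total output Q = 155/8 + 187/8 + 191/8 = 533/8.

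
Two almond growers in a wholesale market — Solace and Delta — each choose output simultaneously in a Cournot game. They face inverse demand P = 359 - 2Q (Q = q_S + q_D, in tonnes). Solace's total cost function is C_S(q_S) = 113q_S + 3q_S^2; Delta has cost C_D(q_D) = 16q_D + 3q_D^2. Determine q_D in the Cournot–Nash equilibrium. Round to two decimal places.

Solace's profit: π_S = (359 - 2Q)q_S - (113q_S + 3q_S²). Setting ∂π_S/∂q_S = 0: 246 - 10q_S - 2(q_D) = 0.
Delta's first-order condition: 343 - 10q_D - 2(q_S) = 0.
Best responses: q_S = (246 - 2q_D)/10, q_D = (343 - 2q_S)/10.
Substituting one into the other gives q_S = 887/48 and q_D = 1469/48.

30.60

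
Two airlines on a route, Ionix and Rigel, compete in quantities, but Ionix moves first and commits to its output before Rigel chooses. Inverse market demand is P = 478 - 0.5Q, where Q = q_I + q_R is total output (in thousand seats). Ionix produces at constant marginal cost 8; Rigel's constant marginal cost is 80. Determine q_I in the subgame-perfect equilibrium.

542

The follower Rigel best-responds to any q_I: π_R = (478 - 0.5Q)q_R - 80q_R.
∂π_R/∂q_R = 398 - (1/2)q_I - q_R = 0 gives the reaction function q_R = (398 - (1/2)q_I).
Ionix substitutes q_R(q_I) into its own profit: π_I = q_I(478 - (1/2)q_I - (398 - (1/2)q_I)/2) - 8q_I = (279 - (1/4)q_I)q_I - 8q_I.
Leader FOC: 271 - (1/2)q_I = 0, so q_I = 542.
Then q_R = (398 - (1/2)·542) = 127.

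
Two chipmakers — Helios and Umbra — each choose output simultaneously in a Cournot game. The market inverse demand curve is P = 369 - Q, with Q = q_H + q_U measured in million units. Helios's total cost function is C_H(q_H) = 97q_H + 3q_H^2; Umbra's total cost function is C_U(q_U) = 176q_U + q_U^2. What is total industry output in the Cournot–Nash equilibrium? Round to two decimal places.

69.90

Helios's profit: π_H = (369 - Q)q_H - (97q_H + 3q_H²). Setting ∂π_H/∂q_H = 0: 272 - 8q_H - (q_U) = 0.
Umbra's first-order condition: 193 - 4q_U - (q_H) = 0.
Rearranging gives the reaction functions q_H = (272 - q_U)/8 and q_U = (193 - q_H)/4.
Solving the pair: q_H = 895/31, q_U = 1272/31.
Total output Q = 895/31 + 1272/31 = 69.9032.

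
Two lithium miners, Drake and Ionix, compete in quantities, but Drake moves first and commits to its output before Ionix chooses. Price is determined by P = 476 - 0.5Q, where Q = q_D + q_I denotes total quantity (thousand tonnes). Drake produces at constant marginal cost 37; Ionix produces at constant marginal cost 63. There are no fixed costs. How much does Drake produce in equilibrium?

465

The follower Ionix best-responds to any q_D: π_I = (476 - 0.5Q)q_I - 63q_I.
Follower FOC: 413 - (1/2)q_D - q_I = 0, so q_I(q_D) = (413 - (1/2)q_D).
Drake substitutes q_I(q_D) into its own profit: π_D = q_D(476 - (1/2)q_D - (413 - (1/2)q_D)/2) - 37q_D = (539/2 - (1/4)q_D)q_D - 37q_D.
Leader FOC: 465/2 - (1/2)q_D = 0, so q_D = 465.
Then q_I = (413 - (1/2)·465) = 361/2.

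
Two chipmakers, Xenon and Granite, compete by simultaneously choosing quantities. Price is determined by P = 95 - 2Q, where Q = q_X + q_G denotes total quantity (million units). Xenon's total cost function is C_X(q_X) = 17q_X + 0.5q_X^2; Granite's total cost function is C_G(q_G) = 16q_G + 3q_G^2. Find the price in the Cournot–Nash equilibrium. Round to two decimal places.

Xenon's profit: π_X = (95 - 2Q)q_X - (17q_X + (1/2)q_X²). Setting ∂π_X/∂q_X = 0: 78 - 5q_X - 2(q_G) = 0.
Granite's profit: π_G = (95 - 2Q)q_G - (16q_G + 3q_G²). Setting ∂π_G/∂q_G = 0: 79 - 10q_G - 2(q_X) = 0.
Best responses: q_X = (78 - 2q_G)/5, q_G = (79 - 2q_X)/10.
Solving the pair: q_X = 311/23, q_G = 239/46.
Total output Q = 861/46, so price P = 95 - 2·(861/46) = 1324/23.

57.57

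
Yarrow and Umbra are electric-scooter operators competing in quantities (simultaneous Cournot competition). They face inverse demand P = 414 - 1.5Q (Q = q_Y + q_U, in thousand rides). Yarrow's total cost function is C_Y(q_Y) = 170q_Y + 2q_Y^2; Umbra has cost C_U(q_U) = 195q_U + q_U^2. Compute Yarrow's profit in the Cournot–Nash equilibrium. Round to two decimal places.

2593.51

Yarrow's profit: π_Y = (414 - 1.5Q)q_Y - (170q_Y + 2q_Y²). Setting ∂π_Y/∂q_Y = 0: 244 - 7q_Y - (3/2)(q_U) = 0.
Umbra's first-order condition: 219 - 5q_U - (3/2)(q_Y) = 0.
Best responses: q_Y = (244 - (3/2)q_U)/7, q_U = (219 - (3/2)q_Y)/5.
Solving the pair: q_Y = 27.2214, q_U = 35.6336.
Price P = 414 - (3/2)·62.8550 = 319.7176.
Yarrow's profit: 319.7176·27.2214 - 170·27.2214 - 2·27.2214² = 2593.5112.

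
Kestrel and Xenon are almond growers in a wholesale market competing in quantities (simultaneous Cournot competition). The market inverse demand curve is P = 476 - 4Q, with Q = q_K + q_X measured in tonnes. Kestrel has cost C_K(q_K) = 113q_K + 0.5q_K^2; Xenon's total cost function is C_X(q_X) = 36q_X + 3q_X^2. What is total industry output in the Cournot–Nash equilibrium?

53

Kestrel's profit: π_K = (476 - 4Q)q_K - (113q_K + (1/2)q_K²). Setting ∂π_K/∂q_K = 0: 363 - 9q_K - 4(q_X) = 0.
Xenon's profit: π_X = (476 - 4Q)q_X - (36q_X + 3q_X²). Setting ∂π_X/∂q_X = 0: 440 - 14q_X - 4(q_K) = 0.
Rearranging gives the reaction functions q_K = (363 - 4q_X)/9 and q_X = (440 - 4q_K)/14.
Solving the pair: q_K = 151/5, q_X = 114/5.
Total output Q = 151/5 + 114/5 = 53.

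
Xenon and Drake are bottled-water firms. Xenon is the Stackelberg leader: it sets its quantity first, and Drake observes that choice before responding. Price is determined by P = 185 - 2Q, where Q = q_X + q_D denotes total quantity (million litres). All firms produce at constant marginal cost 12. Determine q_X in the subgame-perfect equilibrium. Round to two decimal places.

Solve by backward induction. Given q_X, the follower Drake maximises π_D = (185 - 2q_X - 2q_D)q_D - 12q_D.
Follower FOC: 173 - 2q_X - 4q_D = 0, so q_D(q_X) = (173 - 2q_X)/4.
The leader anticipates this reaction. Substituting into P = 185 - 2Q gives P = 197/2 - q_X, so π_X = (197/2 - q_X)q_X - 12q_X.
Maximising: ∂π_X/∂q_X = 173/2 - 2q_X = 0, giving q_X = 173/4.
Then q_D = (173 - 2·(173/4))/4 = 173/8.

43.25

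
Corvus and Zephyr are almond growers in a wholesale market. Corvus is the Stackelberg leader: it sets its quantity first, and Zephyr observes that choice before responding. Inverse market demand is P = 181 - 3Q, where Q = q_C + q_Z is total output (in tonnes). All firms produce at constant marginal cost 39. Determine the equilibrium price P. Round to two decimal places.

Solve by backward induction. Given q_C, the follower Zephyr maximises π_Z = (181 - 3q_C - 3q_Z)q_Z - 39q_Z.
Setting the follower's marginal profit to zero, 142 - 3q_C - 6q_Z = 0, i.e. q_Z = (142 - 3q_C)/6.
Corvus substitutes q_Z(q_C) into its own profit: π_C = q_C(181 - 3q_C - (142 - 3q_C)/2) - 39q_C = (110 - (3/2)q_C)q_C - 39q_C.
Maximising: ∂π_C/∂q_C = 71 - 3q_C = 0, giving q_C = 71/3.
Then q_Z = (142 - 3·(71/3))/6 = 71/6.
Total output Q = 71/2, so price P = 181 - 3·(71/2) = 149/2.

74.50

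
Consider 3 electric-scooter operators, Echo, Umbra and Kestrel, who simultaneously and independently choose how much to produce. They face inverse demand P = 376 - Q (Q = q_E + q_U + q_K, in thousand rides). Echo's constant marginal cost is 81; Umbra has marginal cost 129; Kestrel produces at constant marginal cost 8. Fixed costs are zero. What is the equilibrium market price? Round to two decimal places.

Echo's profit: π_E = (376 - Q)q_E - (81q_E). Setting ∂π_E/∂q_E = 0: 295 - 2q_E - (q_U + q_K) = 0.
Umbra's profit: π_U = (376 - Q)q_U - (129q_U). Setting ∂π_U/∂q_U = 0: 247 - 2q_U - (q_E + q_K) = 0.
Kestrel's profit: π_K = (376 - Q)q_K - (8q_K). Setting ∂π_K/∂q_K = 0: 368 - 2q_K - (q_E + q_U) = 0.
Adding the 3 first-order conditions: 910 − 4Q = 0, so Q = 455/2.
Back-substituting: q_E = (295 − 455/2) = 135/2, q_U = (247 − 455/2) = 39/2, q_K = (368 − 455/2) = 281/2.
Total output Q = 455/2, so price P = 376 - 455/2 = 297/2.

148.50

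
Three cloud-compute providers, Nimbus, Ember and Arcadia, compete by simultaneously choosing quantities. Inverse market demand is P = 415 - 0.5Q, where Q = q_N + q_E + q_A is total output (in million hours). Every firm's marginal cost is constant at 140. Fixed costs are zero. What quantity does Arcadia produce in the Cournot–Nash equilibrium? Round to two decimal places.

Each firm earns π_i = (415 - 0.5Q)q_i - 140q_i.
Setting ∂π_i/∂q_i = 0 with rivals' quantities fixed: 275 - q_i - (1/2)·Σ_{j≠i} q_j = 0.
With identical firms every q_j equals q_i, so Σ_{j≠i} q_j = 2q_i and 275 = 2q_i, giving q_i = 275/2.

137.50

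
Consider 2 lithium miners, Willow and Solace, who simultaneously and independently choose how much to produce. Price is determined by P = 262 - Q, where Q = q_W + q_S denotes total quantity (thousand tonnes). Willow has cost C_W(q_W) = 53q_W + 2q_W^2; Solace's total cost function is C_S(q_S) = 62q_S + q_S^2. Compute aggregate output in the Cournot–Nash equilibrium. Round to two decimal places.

Willow's profit: π_W = (262 - Q)q_W - (53q_W + 2q_W²). Setting ∂π_W/∂q_W = 0: 209 - 6q_W - (q_S) = 0.
Solace's profit: π_S = (262 - Q)q_S - (62q_S + q_S²). Setting ∂π_S/∂q_S = 0: 200 - 4q_S - (q_W) = 0.
So q_W = (209 - q_S)/6 and q_S = (200 - q_W)/4.
Solving the pair: q_W = 636/23, q_S = 991/23.
Total output Q = 636/23 + 991/23 = 1627/23.

70.74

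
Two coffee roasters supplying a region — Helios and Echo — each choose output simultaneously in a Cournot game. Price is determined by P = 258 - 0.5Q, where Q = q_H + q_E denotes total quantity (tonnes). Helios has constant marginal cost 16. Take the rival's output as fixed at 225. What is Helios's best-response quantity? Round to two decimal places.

129.50

With the rival's output fixed at 225, Helios's profit is π_H = (258 - (1/2)·225 - (1/2)q_H)q_H - (16q_H) = (291/2 - (1/2)q_H)q_H - (16q_H).
∂π_H/∂q_H = 259/2 - q_H = 0, so q_H = 259/2.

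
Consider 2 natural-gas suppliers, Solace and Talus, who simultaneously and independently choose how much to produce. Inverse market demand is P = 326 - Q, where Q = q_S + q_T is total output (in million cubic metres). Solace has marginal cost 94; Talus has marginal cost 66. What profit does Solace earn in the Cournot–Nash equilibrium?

Solace's profit: π_S = (326 - Q)q_S - (94q_S). Setting ∂π_S/∂q_S = 0: 232 - 2q_S - (q_T) = 0.
Talus's profit: π_T = (326 - Q)q_T - (66q_T). Setting ∂π_T/∂q_T = 0: 260 - 2q_T - (q_S) = 0.
Rearranging gives the reaction functions q_S = (232 - q_T)/2 and q_T = (260 - q_S)/2.
Solving the pair: q_S = 68, q_T = 96.
Price P = 326 - 164 = 162.
Solace's profit: (162 - 94)·68 = 4624.

4624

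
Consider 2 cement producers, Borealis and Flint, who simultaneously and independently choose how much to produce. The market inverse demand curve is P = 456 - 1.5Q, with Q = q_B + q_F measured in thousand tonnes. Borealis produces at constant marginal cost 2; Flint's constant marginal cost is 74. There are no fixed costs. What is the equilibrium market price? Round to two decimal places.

177.33

Borealis's profit: π_B = (456 - 1.5Q)q_B - (2q_B). Setting ∂π_B/∂q_B = 0: 454 - 3q_B - (3/2)(q_F) = 0.
Flint's profit: π_F = (456 - 1.5Q)q_F - (74q_F). Setting ∂π_F/∂q_F = 0: 382 - 3q_F - (3/2)(q_B) = 0.
Rearranging gives the reaction functions q_B = (454 - (3/2)q_F)/3 and q_F = (382 - (3/2)q_B)/3.
Substituting one into the other gives q_B = 1052/9 and q_F = 620/9.
Total output Q = 1672/9, so price P = 456 - (3/2)·(1672/9) = 532/3.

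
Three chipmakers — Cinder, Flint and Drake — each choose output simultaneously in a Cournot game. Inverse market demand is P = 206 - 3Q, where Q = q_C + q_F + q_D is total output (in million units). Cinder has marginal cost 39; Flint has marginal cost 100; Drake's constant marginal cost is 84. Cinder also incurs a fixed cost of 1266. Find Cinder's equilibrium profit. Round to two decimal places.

286.69

Cinder's profit: π_C = (206 - 3Q)q_C - (39q_C). Setting ∂π_C/∂q_C = 0: 167 - 6q_C - 3(q_F + q_D) = 0.
Flint's profit: π_F = (206 - 3Q)q_F - (100q_F). Setting ∂π_F/∂q_F = 0: 106 - 6q_F - 3(q_C + q_D) = 0.
Drake's profit: π_D = (206 - 3Q)q_D - (84q_D). Setting ∂π_D/∂q_D = 0: 122 - 6q_D - 3(q_C + q_F) = 0.
Adding the 3 conditions: 395 − 6Q − 6Q = 0, i.e. Q = 395/12.
Back-substituting: q_C = (167 − 395/4)/3 = 91/4, q_F = (106 − 395/4)/3 = 29/12, q_D = (122 − 395/4)/3 = 31/4.
Price P = 206 - 3·(395/12) = 429/4.
Cinder's profit: (429/4 - 39)·(91/4) - 1266 = 286.6875.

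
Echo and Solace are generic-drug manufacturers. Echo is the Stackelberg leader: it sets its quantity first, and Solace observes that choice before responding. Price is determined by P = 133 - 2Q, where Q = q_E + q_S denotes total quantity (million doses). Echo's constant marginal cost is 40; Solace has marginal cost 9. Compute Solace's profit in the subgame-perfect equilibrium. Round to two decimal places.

Solve by backward induction. Given q_E, the follower Solace maximises π_S = (133 - 2q_E - 2q_S)q_S - 9q_S.
Follower FOC: 124 - 2q_E - 4q_S = 0, so q_S(q_E) = (124 - 2q_E)/4.
The leader anticipates this reaction. Substituting into P = 133 - 2Q gives P = 71 - q_E, so π_E = (71 - q_E)q_E - 40q_E.
Leader FOC: 31 - 2q_E = 0, so q_E = 31/2.
Then q_S = (124 - 2·(31/2))/4 = 93/4.
Price P = 133 - 2·(155/4) = 111/2.
Solace's profit: (111/2 - 9)·(93/4) = 1081.1250.

1081.13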